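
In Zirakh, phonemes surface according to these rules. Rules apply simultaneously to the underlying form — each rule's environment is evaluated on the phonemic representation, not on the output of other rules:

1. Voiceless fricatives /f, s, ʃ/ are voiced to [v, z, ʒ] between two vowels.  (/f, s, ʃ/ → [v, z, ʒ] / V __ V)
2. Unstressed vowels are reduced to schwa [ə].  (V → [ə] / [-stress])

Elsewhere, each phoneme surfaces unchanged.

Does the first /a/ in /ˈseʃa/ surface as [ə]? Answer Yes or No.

Yes

/a/ meets the environment for rule 2 (in an unstressed syllable) → [ə].
The actual realization is [ə], which matches [ə].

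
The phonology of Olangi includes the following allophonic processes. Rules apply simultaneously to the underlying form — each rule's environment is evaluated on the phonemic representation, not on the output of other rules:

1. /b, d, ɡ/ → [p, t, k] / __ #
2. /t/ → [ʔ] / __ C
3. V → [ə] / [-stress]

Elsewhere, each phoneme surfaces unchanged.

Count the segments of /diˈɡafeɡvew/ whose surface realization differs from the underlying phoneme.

Segments that undergo a rule: /i/ → [ə] (rule 3); /e/ → [ə] (rule 3); /e/ → [ə] (rule 3).
All other segments surface unchanged.

3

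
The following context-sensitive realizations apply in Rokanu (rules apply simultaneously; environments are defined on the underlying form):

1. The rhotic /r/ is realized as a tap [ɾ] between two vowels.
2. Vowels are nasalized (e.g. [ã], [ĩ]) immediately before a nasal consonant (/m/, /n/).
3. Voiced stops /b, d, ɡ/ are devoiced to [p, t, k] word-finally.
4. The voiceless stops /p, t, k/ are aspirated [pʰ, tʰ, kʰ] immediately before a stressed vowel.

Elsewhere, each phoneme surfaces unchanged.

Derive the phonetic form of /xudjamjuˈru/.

/u/ (between /x/ and /d/) is in the target of rule 2 but the environment (before a nasal consonant) is not met → [u].
/d/ (between /u/ and /j/) fails the environment for rule 3, so it stays [d].
/a/ meets the environment for rule 2 (before a nasal consonant) → [ã].
/u/ (between /j/ and /r/): rule 2 targets it, but not before a nasal consonant → unchanged [u].
/r/ (between /u/ and /u/): between two vowels, so rule 1 applies → [ɾ].
/u/ — word-final; rule 2 does not apply here → [u].

[xudjãmjuˈɾu]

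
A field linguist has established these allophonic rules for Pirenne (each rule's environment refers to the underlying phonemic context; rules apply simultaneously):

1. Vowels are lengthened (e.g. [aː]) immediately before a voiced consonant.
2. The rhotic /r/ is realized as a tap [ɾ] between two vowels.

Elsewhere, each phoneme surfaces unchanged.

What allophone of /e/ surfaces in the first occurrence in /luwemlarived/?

/e/ — between /w/ and /m/, before a voiced consonant — surfaces as [eː] (rule 1).

[eː]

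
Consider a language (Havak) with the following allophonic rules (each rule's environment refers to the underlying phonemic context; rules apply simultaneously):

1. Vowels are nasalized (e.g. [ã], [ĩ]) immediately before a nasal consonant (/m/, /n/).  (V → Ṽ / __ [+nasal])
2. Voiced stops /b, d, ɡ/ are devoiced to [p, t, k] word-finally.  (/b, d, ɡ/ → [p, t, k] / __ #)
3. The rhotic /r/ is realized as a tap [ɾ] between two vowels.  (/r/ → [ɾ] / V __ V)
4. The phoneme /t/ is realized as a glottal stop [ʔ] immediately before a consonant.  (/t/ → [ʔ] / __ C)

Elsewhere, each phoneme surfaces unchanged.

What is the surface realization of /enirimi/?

/e/ meets the environment for rule 1 (before a nasal consonant) → [ẽ].
/n/ (between /e/ and /i/): no rule targets it → [n].
/i/ (between /n/ and /r/) fails the environment for rule 1, so it stays [i].
/r/ (between /i/ and /i/) occurs between two vowels → [ɾ] by rule 3.
/i/ — between /r/ and /m/, before a nasal consonant — surfaces as [ĩ] (rule 1).
/m/ stays [m].
/i/ (word-final): rule 1 targets it, but not before a nasal consonant → unchanged [i].

[ẽniɾĩmi]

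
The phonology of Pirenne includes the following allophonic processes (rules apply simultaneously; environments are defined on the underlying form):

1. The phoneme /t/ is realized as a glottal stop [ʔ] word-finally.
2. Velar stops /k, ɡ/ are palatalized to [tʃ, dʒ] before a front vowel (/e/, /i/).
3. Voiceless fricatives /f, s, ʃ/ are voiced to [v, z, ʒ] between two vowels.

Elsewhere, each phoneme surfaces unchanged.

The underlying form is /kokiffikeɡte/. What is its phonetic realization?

/k/ (word-initial) fails the environment for rule 2, so it stays [k].
/o/ (between /k/ and /k/): no rule targets it → [o].
/k/ (between /o/ and /i/) occurs before a front vowel → [tʃ] by rule 2.
/i/ (between /k/ and /f/) is unaffected → [i].
/f/ (between /i/ and /f/): rule 3 targets it, but not between two vowels → unchanged [f].
/f/ (between /f/ and /i/): rule 3 targets it, but not between two vowels → unchanged [f].
/i/ — not in any rule's target class → [i].
/k/ meets the environment for rule 2 (before a front vowel) → [tʃ].
/e/ (between /k/ and /ɡ/): no rule targets it → [e].
/ɡ/ (between /e/ and /t/) fails the environment for rule 2, so it stays [ɡ].
/t/ — between /ɡ/ and /e/; rule 1 does not apply here → [t].
/e/ stays [e].

[kotʃiffitʃeɡte]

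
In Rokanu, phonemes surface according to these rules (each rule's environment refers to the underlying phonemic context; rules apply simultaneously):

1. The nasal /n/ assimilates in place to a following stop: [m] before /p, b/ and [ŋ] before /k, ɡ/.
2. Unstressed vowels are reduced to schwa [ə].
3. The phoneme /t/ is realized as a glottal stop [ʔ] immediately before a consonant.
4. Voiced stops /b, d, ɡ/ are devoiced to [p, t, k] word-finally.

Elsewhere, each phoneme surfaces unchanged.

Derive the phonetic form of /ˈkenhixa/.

[ˈkenhəxə]

/k/ stays [k].
/e/ (between /k/ and /n/): rule 2 targets it, but not in an unstressed syllable → unchanged [e].
/n/ (between /e/ and /h/) is in the target of rule 1 but the environment (before a labial or velar stop) is not met → [n].
/h/ (between /n/ and /i/) is unaffected → [h].
Rule 2 applies to /i/ (between /h/ and /x/: in an unstressed syllable) → [ə].
/x/ (between /i/ and /a/) is unaffected → [x].
/a/ (word-final): in an unstressed syllable, so rule 2 applies → [ə].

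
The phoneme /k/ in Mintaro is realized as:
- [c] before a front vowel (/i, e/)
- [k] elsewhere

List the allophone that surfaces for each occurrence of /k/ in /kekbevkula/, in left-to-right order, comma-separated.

Occurrence 1 (position 1): before a front vowel → [c].
Occurrence 2 (position 3): no conditioning environment matches → elsewhere allophone [k].
Occurrence 3 (position 7): no conditioning environment matches → elsewhere allophone [k].

[c], [k], [k]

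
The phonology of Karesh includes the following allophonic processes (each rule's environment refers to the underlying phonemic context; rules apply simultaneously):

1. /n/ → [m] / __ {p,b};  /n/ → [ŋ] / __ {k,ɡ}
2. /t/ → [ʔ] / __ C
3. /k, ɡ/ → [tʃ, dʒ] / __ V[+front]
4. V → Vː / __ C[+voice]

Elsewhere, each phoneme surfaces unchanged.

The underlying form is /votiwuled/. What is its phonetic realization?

[votiːwuːleːd]

/v/ (word-initial): no rule targets it → [v].
/o/ (between /v/ and /t/) is in the target of rule 4 but the environment (before a voiced consonant) is not met → [o].
/t/ (between /o/ and /i/): rule 2 targets it, but not immediately before a consonant → unchanged [t].
Rule 4 applies to /i/ (between /t/ and /w/: before a voiced consonant) → [iː].
/w/ (between /i/ and /u/) is unaffected → [w].
/u/ meets the environment for rule 4 (before a voiced consonant) → [uː].
/l/ stays [l].
/e/ (between /l/ and /d/) occurs before a voiced consonant → [eː] by rule 4.
/d/ stays [d].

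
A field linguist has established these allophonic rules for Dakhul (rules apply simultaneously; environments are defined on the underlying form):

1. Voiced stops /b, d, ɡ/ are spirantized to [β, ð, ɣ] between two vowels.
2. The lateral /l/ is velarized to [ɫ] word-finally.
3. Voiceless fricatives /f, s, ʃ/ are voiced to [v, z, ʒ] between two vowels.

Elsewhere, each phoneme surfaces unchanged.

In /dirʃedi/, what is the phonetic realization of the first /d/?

/d/ (word-initial) fails the environment for rule 1, so it stays [d].

[d]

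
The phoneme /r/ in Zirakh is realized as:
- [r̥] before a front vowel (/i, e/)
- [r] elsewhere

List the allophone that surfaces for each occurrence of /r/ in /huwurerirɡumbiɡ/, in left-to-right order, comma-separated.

[r̥], [r̥], [r]

Occurrence 1 (position 5): before a front vowel (/i, e/) → [r̥].
Occurrence 2 (position 7): before a front vowel (/i, e/) → [r̥].
Occurrence 3 (position 9): no conditioning environment matches → elsewhere allophone [r].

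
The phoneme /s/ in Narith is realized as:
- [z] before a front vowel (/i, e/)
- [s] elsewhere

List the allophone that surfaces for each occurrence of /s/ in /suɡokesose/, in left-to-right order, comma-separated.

Occurrence 1 (position 1): no conditioning environment matches → elsewhere allophone [s].
Occurrence 2 (position 7): no conditioning environment matches → elsewhere allophone [s].
Occurrence 3 (position 9): before a front vowel (/i, e/) → [z].

[s], [s], [z]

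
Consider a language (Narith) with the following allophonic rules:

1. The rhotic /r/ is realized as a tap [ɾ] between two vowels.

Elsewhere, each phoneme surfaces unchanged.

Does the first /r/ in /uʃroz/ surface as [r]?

/r/ — between /ʃ/ and /o/; rule 1 does not apply here → [r].
The actual realization is [r], which matches [r].

Yes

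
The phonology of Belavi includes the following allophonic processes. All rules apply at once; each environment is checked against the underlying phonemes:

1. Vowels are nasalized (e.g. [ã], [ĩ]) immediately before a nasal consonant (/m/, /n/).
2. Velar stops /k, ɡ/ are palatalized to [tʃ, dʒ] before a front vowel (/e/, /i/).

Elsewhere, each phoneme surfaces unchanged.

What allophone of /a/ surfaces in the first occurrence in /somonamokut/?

Rule 1 applies to /a/ (between /n/ and /m/: before a nasal consonant) → [ã].

[ã]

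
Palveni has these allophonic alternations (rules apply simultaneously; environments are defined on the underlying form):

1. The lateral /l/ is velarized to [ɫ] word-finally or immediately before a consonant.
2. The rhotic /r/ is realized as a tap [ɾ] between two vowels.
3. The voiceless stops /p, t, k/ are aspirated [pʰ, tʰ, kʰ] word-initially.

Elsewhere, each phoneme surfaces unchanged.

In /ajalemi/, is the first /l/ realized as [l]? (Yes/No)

/l/ (between /a/ and /e/) fails the environment for rule 1, so it stays [l].
The actual realization is [l], which matches [l].

Yes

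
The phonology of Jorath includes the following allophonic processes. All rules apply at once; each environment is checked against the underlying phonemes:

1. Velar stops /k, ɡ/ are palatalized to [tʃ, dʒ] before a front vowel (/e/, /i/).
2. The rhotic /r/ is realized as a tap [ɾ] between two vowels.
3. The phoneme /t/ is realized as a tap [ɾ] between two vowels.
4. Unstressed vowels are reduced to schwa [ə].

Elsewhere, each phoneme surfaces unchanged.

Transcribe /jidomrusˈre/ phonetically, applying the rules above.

/j/ stays [j].
Rule 4 applies to /i/ (between /j/ and /d/: in an unstressed syllable) → [ə].
/d/ — not in any rule's target class → [d].
/o/ — between /d/ and /m/, in an unstressed syllable — surfaces as [ə] (rule 4).
/m/ — not in any rule's target class → [m].
/r/ (between /m/ and /u/): rule 2 targets it, but not between two vowels → unchanged [r].
/u/ (between /r/ and /s/) occurs in an unstressed syllable → [ə] by rule 4.
/s/ stays [s].
/r/ — between /s/ and /e/; rule 2 does not apply here → [r].
/e/ (word-final) fails the environment for rule 4, so it stays [e].

[jədəmrəsˈre]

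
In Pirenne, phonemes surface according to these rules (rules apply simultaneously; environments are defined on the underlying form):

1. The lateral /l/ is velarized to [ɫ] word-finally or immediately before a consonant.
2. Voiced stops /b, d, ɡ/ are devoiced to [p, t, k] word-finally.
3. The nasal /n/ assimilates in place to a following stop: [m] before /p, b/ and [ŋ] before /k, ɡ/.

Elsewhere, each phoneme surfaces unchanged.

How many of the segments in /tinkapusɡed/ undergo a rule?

Segments that undergo a rule: /n/ → [ŋ] (rule 3); /d/ → [t] (rule 2).
All other segments surface unchanged.

2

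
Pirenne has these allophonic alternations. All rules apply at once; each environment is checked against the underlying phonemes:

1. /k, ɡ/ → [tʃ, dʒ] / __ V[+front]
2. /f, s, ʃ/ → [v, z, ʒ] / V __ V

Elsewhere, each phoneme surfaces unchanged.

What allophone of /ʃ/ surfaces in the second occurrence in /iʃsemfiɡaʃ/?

[ʃ]

/ʃ/ (word-final) is in the target of rule 2 but the environment (between two vowels) is not met → [ʃ].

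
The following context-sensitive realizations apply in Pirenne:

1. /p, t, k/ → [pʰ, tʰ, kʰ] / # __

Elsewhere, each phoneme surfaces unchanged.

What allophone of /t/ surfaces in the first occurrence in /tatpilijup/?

[tʰ]

/t/ (word-initial) occurs word-initially → [tʰ] by rule 1.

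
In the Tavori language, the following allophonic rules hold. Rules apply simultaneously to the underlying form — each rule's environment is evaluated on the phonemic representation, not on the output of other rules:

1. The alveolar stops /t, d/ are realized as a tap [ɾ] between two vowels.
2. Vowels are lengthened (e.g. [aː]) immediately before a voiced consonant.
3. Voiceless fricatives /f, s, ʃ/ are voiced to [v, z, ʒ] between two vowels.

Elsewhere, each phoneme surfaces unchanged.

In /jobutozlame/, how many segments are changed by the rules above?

4

Segments that undergo a rule: /o/ → [oː] (rule 2); /t/ → [ɾ] (rule 1); /o/ → [oː] (rule 2); /a/ → [aː] (rule 2).
All other segments surface unchanged.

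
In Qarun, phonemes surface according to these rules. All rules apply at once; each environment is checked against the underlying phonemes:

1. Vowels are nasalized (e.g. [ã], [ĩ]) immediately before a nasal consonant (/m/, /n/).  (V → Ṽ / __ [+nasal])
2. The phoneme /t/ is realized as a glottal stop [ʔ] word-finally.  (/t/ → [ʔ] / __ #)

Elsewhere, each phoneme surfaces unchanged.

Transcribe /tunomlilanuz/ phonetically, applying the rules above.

/t/ (word-initial) is in the target of rule 2 but the environment (word-finally) is not met → [t].
/u/ meets the environment for rule 1 (before a nasal consonant) → [ũ].
/n/ (between /u/ and /o/): no rule targets it → [n].
/o/ (between /n/ and /m/) occurs before a nasal consonant → [õ] by rule 1.
/m/ stays [m].
/l/ (between /m/ and /i/): no rule targets it → [l].
/i/ (between /l/ and /l/): rule 1 targets it, but not before a nasal consonant → unchanged [i].
/l/ (between /i/ and /a/): no rule targets it → [l].
Rule 1 applies to /a/ (between /l/ and /n/: before a nasal consonant) → [ã].
/n/ stays [n].
/u/ (between /n/ and /z/) fails the environment for rule 1, so it stays [u].
/z/ stays [z].

[tũnõmlilãnuz]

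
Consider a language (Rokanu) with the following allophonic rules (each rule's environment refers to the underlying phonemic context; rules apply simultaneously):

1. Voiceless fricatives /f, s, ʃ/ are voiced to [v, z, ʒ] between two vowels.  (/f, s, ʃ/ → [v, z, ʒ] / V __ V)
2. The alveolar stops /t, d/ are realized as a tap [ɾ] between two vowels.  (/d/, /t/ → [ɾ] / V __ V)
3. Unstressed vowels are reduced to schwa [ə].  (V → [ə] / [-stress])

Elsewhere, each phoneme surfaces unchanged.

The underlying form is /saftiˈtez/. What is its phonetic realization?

[səftəˈɾez]

/s/ — word-initial; rule 1 does not apply here → [s].
Rule 3 applies to /a/ (between /s/ and /f/: in an unstressed syllable) → [ə].
/f/ (between /a/ and /t/) is in the target of rule 1 but the environment (between two vowels) is not met → [f].
/t/ (between /f/ and /i/) is in the target of rule 2 but the environment (between two vowels) is not met → [t].
/i/ (between /t/ and /t/) occurs in an unstressed syllable → [ə] by rule 3.
/t/ (between /i/ and /e/) occurs between two vowels → [ɾ] by rule 2.
/e/ (between /t/ and /z/) fails the environment for rule 3, so it stays [e].
/z/ (word-final): no rule targets it → [z].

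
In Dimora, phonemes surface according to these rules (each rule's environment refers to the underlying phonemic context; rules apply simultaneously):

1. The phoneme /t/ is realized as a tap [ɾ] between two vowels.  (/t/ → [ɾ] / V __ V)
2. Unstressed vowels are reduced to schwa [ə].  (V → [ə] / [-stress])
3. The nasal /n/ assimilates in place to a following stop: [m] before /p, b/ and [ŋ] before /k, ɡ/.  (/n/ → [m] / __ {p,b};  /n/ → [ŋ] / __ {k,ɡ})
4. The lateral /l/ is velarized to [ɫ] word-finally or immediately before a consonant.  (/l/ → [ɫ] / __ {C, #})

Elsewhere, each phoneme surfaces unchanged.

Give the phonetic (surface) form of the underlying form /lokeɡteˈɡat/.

[ləkəɡtəˈɡat]

/l/ (word-initial): rule 4 targets it, but not word-finally or immediately before a consonant → unchanged [l].
/o/ (between /l/ and /k/) occurs in an unstressed syllable → [ə] by rule 2.
/k/ — not in any rule's target class → [k].
/e/ meets the environment for rule 2 (in an unstressed syllable) → [ə].
/ɡ/ stays [ɡ].
/t/ (between /ɡ/ and /e/): rule 1 targets it, but not between two vowels → unchanged [t].
/e/ meets the environment for rule 2 (in an unstressed syllable) → [ə].
/ɡ/ stays [ɡ].
/a/ — between /ɡ/ and /t/; rule 2 does not apply here → [a].
/t/ (word-final) is in the target of rule 1 but the environment (between two vowels) is not met → [t].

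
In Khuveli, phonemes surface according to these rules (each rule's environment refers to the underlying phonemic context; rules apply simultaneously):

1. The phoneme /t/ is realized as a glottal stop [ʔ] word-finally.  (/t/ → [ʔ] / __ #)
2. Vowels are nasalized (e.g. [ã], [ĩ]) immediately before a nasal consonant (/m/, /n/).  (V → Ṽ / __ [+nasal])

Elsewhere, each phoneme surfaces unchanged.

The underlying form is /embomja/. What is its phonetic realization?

/e/ (word-initial): before a nasal consonant, so rule 2 applies → [ẽ].
/m/ stays [m].
/b/ (between /m/ and /o/) is unaffected → [b].
/o/ (between /b/ and /m/) occurs before a nasal consonant → [õ] by rule 2.
/m/ — not in any rule's target class → [m].
/j/ stays [j].
/a/ — word-final; rule 2 does not apply here → [a].

[ẽmbõmja]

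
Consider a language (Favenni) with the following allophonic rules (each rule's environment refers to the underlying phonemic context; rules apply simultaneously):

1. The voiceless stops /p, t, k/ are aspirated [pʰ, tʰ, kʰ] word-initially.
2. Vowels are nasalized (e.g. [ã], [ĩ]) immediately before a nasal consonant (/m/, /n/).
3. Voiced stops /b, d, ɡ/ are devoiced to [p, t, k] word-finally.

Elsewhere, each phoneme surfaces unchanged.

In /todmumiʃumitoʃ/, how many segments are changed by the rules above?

3

Segments that undergo a rule: /t/ → [tʰ] (rule 1); /u/ → [ũ] (rule 2); /u/ → [ũ] (rule 2).
All other segments surface unchanged.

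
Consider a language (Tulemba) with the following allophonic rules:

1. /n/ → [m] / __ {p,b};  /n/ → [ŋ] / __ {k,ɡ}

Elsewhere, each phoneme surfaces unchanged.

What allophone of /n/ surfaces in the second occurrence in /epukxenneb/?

/n/ (between /n/ and /e/) fails the environment for rule 1, so it stays [n].

[n]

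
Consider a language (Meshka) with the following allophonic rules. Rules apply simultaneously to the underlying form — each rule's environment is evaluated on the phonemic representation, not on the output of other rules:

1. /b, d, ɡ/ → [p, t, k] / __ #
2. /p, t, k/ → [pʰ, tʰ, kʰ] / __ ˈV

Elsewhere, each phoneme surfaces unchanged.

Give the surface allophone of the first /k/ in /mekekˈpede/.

[k]

/k/ (between /e/ and /e/): rule 2 targets it, but not immediately before a stressed vowel → unchanged [k].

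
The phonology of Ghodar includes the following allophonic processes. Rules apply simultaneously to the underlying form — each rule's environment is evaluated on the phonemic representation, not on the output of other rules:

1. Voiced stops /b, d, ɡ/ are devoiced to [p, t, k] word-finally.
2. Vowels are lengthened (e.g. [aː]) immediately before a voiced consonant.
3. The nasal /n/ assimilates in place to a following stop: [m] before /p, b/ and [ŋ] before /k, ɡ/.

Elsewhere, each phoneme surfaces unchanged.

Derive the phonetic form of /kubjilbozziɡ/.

/k/ (word-initial): no rule targets it → [k].
/u/ — between /k/ and /b/, before a voiced consonant — surfaces as [uː] (rule 2).
/b/ (between /u/ and /j/) fails the environment for rule 1, so it stays [b].
/j/ (between /b/ and /i/) is unaffected → [j].
/i/ (between /j/ and /l/): before a voiced consonant, so rule 2 applies → [iː].
/l/ (between /i/ and /b/): no rule targets it → [l].
/b/ (between /l/ and /o/) is in the target of rule 1 but the environment (word-finally) is not met → [b].
/o/ meets the environment for rule 2 (before a voiced consonant) → [oː].
/z/ (between /o/ and /z/) is unaffected → [z].
/z/ (between /z/ and /i/): no rule targets it → [z].
Rule 2 applies to /i/ (between /z/ and /ɡ/: before a voiced consonant) → [iː].
/ɡ/ (word-final) occurs word-finally → [k] by rule 1.

[kuːbjiːlboːzziːk]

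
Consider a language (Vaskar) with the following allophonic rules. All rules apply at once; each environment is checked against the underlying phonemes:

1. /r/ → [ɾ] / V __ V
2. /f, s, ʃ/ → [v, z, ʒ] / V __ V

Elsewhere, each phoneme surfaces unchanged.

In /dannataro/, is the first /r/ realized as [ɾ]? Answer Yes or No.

Yes

Rule 1 applies to /r/ (between /a/ and /o/: between two vowels) → [ɾ].
The actual realization is [ɾ], which matches [ɾ].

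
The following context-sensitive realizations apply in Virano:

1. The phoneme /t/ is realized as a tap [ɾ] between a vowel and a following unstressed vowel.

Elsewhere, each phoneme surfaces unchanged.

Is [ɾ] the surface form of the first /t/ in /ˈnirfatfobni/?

No

/t/ — between /a/ and /f/; rule 1 does not apply here → [t].
The actual realization is [t], not [ɾ].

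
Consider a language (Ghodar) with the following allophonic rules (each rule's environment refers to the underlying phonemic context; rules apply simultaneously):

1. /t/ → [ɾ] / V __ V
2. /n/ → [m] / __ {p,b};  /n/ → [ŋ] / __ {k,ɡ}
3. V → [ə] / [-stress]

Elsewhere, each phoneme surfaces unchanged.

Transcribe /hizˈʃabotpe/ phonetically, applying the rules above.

/h/ (word-initial): no rule targets it → [h].
Rule 3 applies to /i/ (between /h/ and /z/: in an unstressed syllable) → [ə].
/z/ — not in any rule's target class → [z].
/ʃ/ — not in any rule's target class → [ʃ].
/a/ (between /ʃ/ and /b/) fails the environment for rule 3, so it stays [a].
/b/ stays [b].
/o/ (between /b/ and /t/): in an unstressed syllable, so rule 3 applies → [ə].
/t/ — between /o/ and /p/; rule 1 does not apply here → [t].
/p/ (between /t/ and /e/) is unaffected → [p].
Rule 3 applies to /e/ (word-final: in an unstressed syllable) → [ə].

[həzˈʃabətpə]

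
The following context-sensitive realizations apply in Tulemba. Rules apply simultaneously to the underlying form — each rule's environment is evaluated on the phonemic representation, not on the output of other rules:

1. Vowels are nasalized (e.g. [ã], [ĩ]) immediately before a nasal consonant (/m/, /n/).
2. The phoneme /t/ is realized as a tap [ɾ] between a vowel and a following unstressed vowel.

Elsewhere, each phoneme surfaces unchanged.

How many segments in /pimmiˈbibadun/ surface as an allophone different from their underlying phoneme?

Segments that undergo a rule: /i/ → [ĩ] (rule 1); /u/ → [ũ] (rule 1).
All other segments surface unchanged.

2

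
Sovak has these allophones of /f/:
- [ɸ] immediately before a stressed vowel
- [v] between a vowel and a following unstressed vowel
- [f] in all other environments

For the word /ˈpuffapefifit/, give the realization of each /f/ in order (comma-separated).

Occurrence 1 (position 3): no conditioning environment matches → elsewhere allophone [f].
Occurrence 2 (position 4): no conditioning environment matches → elsewhere allophone [f].
Occurrence 3 (position 8): between a vowel and a following unstressed vowel → [v].
Occurrence 4 (position 10): between a vowel and a following unstressed vowel → [v].

[f], [f], [v], [v]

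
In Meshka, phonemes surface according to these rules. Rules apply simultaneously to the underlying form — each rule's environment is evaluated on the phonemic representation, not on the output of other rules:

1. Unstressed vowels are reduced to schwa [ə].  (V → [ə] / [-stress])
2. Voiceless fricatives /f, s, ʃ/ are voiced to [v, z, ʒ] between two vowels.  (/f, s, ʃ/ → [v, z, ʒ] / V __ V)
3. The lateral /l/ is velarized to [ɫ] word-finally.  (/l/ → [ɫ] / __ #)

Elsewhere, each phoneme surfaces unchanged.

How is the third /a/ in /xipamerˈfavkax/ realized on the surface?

/a/ (between /k/ and /x/): in an unstressed syllable, so rule 1 applies → [ə].

[ə]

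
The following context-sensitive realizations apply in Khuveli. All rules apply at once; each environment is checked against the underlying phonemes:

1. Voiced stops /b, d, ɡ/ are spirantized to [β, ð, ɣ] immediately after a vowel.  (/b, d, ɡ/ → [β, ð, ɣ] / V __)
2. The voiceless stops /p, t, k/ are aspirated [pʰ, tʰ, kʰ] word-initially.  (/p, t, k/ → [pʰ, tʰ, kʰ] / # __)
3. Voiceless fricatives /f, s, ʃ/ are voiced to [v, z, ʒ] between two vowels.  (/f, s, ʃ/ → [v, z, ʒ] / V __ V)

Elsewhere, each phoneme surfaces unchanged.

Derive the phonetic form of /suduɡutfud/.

/s/ (word-initial) is in the target of rule 3 but the environment (between two vowels) is not met → [s].
/u/ (between /s/ and /d/): no rule targets it → [u].
/d/ — between /u/ and /u/, immediately after a vowel — surfaces as [ð] (rule 1).
/u/ stays [u].
/ɡ/ — between /u/ and /u/, immediately after a vowel — surfaces as [ɣ] (rule 1).
/u/ (between /ɡ/ and /t/): no rule targets it → [u].
/t/ (between /u/ and /f/) is in the target of rule 2 but the environment (word-initially) is not met → [t].
/f/ (between /t/ and /u/): rule 3 targets it, but not between two vowels → unchanged [f].
/u/ (between /f/ and /d/) is unaffected → [u].
Rule 1 applies to /d/ (word-final: immediately after a vowel) → [ð].

[suðuɣutfuð]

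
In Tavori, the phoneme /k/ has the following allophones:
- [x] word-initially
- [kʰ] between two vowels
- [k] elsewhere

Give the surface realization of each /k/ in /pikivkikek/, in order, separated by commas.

Occurrence 1 (position 3): between two vowels → [kʰ].
Occurrence 2 (position 6): no conditioning environment matches → elsewhere allophone [k].
Occurrence 3 (position 8): between two vowels → [kʰ].
Occurrence 4 (position 10): no conditioning environment matches → elsewhere allophone [k].

[kʰ], [k], [kʰ], [k]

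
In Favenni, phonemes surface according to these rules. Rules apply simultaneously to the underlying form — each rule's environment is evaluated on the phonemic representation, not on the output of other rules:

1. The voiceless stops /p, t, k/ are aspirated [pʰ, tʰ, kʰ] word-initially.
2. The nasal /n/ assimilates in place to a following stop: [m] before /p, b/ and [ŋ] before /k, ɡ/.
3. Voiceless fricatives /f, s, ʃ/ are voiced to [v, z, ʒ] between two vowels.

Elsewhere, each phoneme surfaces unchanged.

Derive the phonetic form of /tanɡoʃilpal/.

[tʰaŋɡoʒilpal]

/t/ meets the environment for rule 1 (word-initially) → [tʰ].
/n/ — between /a/ and /ɡ/, before a labial or velar stop — surfaces as [ŋ] (rule 2).
/ʃ/ (between /o/ and /i/) occurs between two vowels → [ʒ] by rule 3.
/p/ (between /l/ and /a/) is in the target of rule 1 but the environment (word-initially) is not met → [p].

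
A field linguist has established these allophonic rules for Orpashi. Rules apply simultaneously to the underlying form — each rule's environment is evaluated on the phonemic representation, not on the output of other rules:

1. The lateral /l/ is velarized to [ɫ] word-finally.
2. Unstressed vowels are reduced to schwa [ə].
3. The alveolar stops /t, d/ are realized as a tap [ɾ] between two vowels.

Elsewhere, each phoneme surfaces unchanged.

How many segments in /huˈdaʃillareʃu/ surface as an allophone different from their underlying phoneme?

Segments that undergo a rule: /u/ → [ə] (rule 2); /d/ → [ɾ] (rule 3); /i/ → [ə] (rule 2); /a/ → [ə] (rule 2); /e/ → [ə] (rule 2); /u/ → [ə] (rule 2).
All other segments surface unchanged.

6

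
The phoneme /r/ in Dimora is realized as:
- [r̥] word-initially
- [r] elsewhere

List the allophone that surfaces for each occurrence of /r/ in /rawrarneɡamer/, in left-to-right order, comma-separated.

[r̥], [r], [r], [r]

Occurrence 1 (position 1): word-initially → [r̥].
Occurrence 2 (position 4): no conditioning environment matches → elsewhere allophone [r].
Occurrence 3 (position 6): no conditioning environment matches → elsewhere allophone [r].
Occurrence 4 (position 13): no conditioning environment matches → elsewhere allophone [r].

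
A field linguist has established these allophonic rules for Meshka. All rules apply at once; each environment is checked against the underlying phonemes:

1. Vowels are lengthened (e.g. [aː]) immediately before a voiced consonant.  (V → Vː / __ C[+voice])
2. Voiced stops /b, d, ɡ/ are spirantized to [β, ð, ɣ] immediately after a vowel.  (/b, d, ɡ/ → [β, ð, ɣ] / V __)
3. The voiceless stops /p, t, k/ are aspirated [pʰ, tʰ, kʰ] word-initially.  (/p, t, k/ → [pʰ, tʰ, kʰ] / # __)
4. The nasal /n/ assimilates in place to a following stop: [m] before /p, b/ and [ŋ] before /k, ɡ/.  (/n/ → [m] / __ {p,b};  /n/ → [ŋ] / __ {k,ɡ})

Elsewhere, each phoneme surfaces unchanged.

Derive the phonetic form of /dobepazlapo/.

[doːβepaːzlapo]

/d/ (word-initial) is in the target of rule 2 but the environment (immediately after a vowel) is not met → [d].
/o/ (between /d/ and /b/): before a voiced consonant, so rule 1 applies → [oː].
/b/ (between /o/ and /e/) occurs immediately after a vowel → [β] by rule 2.
/e/ (between /b/ and /p/) fails the environment for rule 1, so it stays [e].
/p/ (between /e/ and /a/): rule 3 targets it, but not word-initially → unchanged [p].
/a/ (between /p/ and /z/) occurs before a voiced consonant → [aː] by rule 1.
/z/ — not in any rule's target class → [z].
/l/ (between /z/ and /a/): no rule targets it → [l].
/a/ (between /l/ and /p/): rule 1 targets it, but not before a voiced consonant → unchanged [a].
/p/ — between /a/ and /o/; rule 3 does not apply here → [p].
/o/ (word-final) is in the target of rule 1 but the environment (before a voiced consonant) is not met → [o].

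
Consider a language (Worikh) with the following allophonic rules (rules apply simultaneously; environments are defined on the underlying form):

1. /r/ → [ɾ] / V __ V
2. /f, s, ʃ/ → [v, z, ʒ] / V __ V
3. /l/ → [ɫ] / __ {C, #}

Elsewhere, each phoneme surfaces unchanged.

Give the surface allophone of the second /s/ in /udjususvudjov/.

/s/ (between /u/ and /v/): rule 2 targets it, but not between two vowels → unchanged [s].

[s]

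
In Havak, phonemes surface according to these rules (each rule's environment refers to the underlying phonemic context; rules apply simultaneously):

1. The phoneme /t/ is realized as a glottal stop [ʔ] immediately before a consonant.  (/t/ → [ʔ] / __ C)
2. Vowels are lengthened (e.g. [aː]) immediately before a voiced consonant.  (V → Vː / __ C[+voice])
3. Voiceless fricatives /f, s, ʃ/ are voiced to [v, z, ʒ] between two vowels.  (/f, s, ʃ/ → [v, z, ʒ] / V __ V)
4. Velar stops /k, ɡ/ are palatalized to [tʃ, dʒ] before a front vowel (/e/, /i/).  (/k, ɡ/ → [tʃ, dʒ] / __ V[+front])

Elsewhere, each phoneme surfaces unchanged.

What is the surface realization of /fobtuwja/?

/f/ — word-initial; rule 3 does not apply here → [f].
/o/ — between /f/ and /b/, before a voiced consonant — surfaces as [oː] (rule 2).
/b/ (between /o/ and /t/): no rule targets it → [b].
/t/ — between /b/ and /u/; rule 1 does not apply here → [t].
/u/ (between /t/ and /w/): before a voiced consonant, so rule 2 applies → [uː].
/w/ (between /u/ and /j/) is unaffected → [w].
/j/ stays [j].
/a/ (word-final) is in the target of rule 2 but the environment (before a voiced consonant) is not met → [a].

[foːbtuːwja]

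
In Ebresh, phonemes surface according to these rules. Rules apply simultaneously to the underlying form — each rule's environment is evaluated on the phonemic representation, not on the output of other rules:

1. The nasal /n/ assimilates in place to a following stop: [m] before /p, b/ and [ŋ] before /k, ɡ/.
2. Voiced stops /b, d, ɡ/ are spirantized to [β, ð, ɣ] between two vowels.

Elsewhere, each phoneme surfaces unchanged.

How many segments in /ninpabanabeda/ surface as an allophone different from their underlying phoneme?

Segments that undergo a rule: /n/ → [m] (rule 1); /b/ → [β] (rule 2); /b/ → [β] (rule 2); /d/ → [ð] (rule 2).
All other segments surface unchanged.

4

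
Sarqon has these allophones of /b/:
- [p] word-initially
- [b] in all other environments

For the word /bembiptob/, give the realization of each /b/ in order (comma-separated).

Occurrence 1 (position 1): word-initially → [p].
Occurrence 2 (position 4): no conditioning environment matches → elsewhere allophone [b].
Occurrence 3 (position 9): no conditioning environment matches → elsewhere allophone [b].

[p], [b], [b]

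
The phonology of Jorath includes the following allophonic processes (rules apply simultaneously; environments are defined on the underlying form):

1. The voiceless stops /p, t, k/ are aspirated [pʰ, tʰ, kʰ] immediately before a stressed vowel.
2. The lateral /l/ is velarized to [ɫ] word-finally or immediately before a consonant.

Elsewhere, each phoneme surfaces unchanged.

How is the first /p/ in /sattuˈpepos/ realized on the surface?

[pʰ]

/p/ (between /u/ and /e/) occurs immediately before a stressed vowel → [pʰ] by rule 1.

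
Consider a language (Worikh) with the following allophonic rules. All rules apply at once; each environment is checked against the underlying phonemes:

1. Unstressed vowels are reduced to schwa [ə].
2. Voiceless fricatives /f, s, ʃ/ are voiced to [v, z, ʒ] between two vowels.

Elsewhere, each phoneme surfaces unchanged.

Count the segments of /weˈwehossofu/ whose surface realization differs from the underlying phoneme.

Segments that undergo a rule: /e/ → [ə] (rule 1); /o/ → [ə] (rule 1); /o/ → [ə] (rule 1); /f/ → [v] (rule 2); /u/ → [ə] (rule 1).
All other segments surface unchanged.

5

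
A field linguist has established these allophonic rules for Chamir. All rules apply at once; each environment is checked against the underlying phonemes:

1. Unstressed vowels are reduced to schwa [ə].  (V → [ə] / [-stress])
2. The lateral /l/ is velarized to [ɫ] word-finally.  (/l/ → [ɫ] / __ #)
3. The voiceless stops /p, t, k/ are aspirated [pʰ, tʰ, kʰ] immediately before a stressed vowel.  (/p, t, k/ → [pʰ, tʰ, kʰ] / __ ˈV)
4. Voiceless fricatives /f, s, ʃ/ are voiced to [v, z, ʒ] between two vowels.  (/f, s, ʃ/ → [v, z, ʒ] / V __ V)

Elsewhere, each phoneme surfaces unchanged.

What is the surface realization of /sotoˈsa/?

/s/ (word-initial) is in the target of rule 4 but the environment (between two vowels) is not met → [s].
/o/ (between /s/ and /t/): in an unstressed syllable, so rule 1 applies → [ə].
/t/ (between /o/ and /o/): rule 3 targets it, but not immediately before a stressed vowel → unchanged [t].
/o/ (between /t/ and /s/) occurs in an unstressed syllable → [ə] by rule 1.
/s/ (between /o/ and /a/) occurs between two vowels → [z] by rule 4.
/a/ (word-final) fails the environment for rule 1, so it stays [a].

[sətəˈza]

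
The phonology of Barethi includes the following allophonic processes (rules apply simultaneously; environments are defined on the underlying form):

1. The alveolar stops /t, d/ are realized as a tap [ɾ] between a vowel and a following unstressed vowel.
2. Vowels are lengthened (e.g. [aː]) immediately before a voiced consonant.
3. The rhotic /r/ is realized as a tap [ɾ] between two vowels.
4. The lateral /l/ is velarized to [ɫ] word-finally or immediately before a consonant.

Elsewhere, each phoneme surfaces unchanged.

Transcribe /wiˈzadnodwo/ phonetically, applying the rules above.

[wiːˈzaːdnoːdwo]

/i/ (between /w/ and /z/) occurs before a voiced consonant → [iː] by rule 2.
Rule 2 applies to /a/ (between /z/ and /d/: before a voiced consonant) → [aː].
/d/ (between /a/ and /n/) fails the environment for rule 1, so it stays [d].
Rule 2 applies to /o/ (between /n/ and /d/: before a voiced consonant) → [oː].
/d/ (between /o/ and /w/): rule 1 targets it, but not between a vowel and a following unstressed vowel → unchanged [d].
/o/ (word-final) is in the target of rule 2 but the environment (before a voiced consonant) is not met → [o].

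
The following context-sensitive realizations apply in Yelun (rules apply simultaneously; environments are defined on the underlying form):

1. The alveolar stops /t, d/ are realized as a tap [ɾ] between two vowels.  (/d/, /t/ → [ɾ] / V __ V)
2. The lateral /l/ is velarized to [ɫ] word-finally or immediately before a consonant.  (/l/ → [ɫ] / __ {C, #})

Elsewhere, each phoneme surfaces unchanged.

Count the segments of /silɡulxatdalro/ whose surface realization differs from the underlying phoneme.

3

Segments that undergo a rule: /l/ → [ɫ] (rule 2); /l/ → [ɫ] (rule 2); /l/ → [ɫ] (rule 2).
All other segments surface unchanged.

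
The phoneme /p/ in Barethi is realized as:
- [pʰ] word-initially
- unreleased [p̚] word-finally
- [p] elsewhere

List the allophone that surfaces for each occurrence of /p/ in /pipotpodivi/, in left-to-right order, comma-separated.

Occurrence 1 (position 1): word-initially → [pʰ].
Occurrence 2 (position 3): no conditioning environment matches → elsewhere allophone [p].
Occurrence 3 (position 6): no conditioning environment matches → elsewhere allophone [p].

[pʰ], [p], [p]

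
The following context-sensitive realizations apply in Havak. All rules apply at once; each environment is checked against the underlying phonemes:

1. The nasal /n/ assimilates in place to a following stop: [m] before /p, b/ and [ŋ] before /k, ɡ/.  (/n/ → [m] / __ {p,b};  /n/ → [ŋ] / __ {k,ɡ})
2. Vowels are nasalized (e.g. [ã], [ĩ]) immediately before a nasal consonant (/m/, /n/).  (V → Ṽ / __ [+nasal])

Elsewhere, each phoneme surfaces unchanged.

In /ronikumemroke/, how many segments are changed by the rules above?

3

Segments that undergo a rule: /o/ → [õ] (rule 2); /u/ → [ũ] (rule 2); /e/ → [ẽ] (rule 2).
All other segments surface unchanged.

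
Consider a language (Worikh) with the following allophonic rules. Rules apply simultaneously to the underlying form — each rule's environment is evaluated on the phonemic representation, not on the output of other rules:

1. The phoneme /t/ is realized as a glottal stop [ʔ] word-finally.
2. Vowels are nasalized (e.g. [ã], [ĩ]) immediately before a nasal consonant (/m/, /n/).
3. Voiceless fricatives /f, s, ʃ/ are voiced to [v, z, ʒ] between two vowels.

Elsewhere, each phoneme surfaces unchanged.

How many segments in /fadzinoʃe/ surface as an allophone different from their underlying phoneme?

Segments that undergo a rule: /i/ → [ĩ] (rule 2); /ʃ/ → [ʒ] (rule 3).
All other segments surface unchanged.

2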